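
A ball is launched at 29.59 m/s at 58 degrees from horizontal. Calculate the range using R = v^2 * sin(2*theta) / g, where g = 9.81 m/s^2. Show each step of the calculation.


sin(2 * 58) = sin(116) = 0.898794
v^2 = 29.59^2 = 875.5681
R = 875.5681 * 0.898794 / 9.81
= 80.22 m

80.22 m


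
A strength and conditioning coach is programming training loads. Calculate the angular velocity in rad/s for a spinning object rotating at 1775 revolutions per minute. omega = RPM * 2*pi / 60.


omega = RPM * 2*pi / 60
= 1775 * 6.28318531 / 60
= 185.878 rad/s

185.878 rad/s


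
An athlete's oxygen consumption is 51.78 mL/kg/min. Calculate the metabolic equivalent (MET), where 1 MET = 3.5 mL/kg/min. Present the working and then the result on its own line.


MET = VO2 / 3.5
= 51.78 / 3.5
= 14.79 METs

14.79 METs


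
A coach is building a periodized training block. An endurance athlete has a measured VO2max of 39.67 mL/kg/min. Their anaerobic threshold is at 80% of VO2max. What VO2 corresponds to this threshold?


Anaerobic threshold VO2 = VO2max * 80%
= 39.67 * 0.8
= 31.74 mL/kg/min

31.74 mL/kg/min


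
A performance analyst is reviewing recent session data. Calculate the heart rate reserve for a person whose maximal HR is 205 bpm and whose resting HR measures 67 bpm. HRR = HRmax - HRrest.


HRmax = 205 bpm
HRrest = 67 bpm
HRR = 205 - 67 = 138 bpm

138 bpm


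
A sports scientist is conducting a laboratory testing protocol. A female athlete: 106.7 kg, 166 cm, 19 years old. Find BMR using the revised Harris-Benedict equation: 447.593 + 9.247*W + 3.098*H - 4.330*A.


Intercept = 447.593
Weight contribution = 9.247 * 106.7 = 986.6549
Height contribution = 3.098 * 166 = 514.268
Age contribution = 4.33 * 19 = 82.27
BMR = 447.593 + 986.6549 + 514.268 - 82.27
= 1866.25 kcal/day

1866.25 kcal/day


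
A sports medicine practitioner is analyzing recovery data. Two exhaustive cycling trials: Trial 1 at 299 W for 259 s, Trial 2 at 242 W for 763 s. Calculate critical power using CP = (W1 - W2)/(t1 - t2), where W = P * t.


W1 = 299 * 259 = 77441 J
W2 = 242 * 763 = 184646 J
CP = (77441 - 184646) / (259 - 763)
= -107205 / -504
= 212.71 W

212.71 W


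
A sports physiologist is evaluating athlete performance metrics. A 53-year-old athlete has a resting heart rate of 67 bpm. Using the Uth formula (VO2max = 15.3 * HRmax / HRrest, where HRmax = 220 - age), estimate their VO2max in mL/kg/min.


HRmax = 220 - 53 = 167 bpm
Ratio = HRmax / HRrest = 167 / 67 = 2.4925
VO2max = 15.3 * 2.4925 = 38.14 mL/kg/min

38.14 mL/kg/min


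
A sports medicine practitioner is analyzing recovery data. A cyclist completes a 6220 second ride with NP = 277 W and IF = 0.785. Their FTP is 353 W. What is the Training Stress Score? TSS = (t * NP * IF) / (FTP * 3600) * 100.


t * NP * IF = 6220 * 277 * 0.785 = 1352507.9
FTP * 3600 = 1270800
TSS = (1352507.9 / 1270800) * 100 = 106.43

106.43 TSS


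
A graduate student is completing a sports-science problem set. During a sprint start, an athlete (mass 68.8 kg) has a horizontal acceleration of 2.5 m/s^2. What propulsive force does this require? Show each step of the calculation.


Propulsive force = mass * acceleration
= 68.8 kg * 2.5 m/s^2
= 172.0 N

172.0 N


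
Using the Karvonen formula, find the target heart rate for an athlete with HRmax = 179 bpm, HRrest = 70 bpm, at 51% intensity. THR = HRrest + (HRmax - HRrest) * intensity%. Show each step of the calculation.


HRR = 179 - 70 = 109
THR = 70 + 109 * 0.51
= 70 + 55.59
= 125.59 bpm

125.59 bpm


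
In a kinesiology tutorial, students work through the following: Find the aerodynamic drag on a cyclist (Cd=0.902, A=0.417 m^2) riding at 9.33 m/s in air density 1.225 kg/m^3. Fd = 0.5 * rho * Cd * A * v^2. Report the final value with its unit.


Fd = 0.5 * 1.225 * 0.902 * 0.417 * 9.33^2
= 0.5 * 1.225 * 0.902 * 0.417 * 87.0489
= 20.055 N

20.055 N


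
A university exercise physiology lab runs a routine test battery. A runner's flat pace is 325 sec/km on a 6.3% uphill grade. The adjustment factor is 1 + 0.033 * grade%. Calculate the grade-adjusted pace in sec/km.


Factor = 1 + 0.033 * 6.3 = 1.2079
Adjusted pace = 325 * 1.2079
= 392.57 sec/km

392.57 s/km


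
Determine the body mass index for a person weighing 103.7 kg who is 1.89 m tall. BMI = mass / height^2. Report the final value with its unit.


BMI = mass / height^2
= 103.7 / 1.89^2
= 103.7 / 3.5721
= 29.03 kg/m^2

29.03 kg/m^2


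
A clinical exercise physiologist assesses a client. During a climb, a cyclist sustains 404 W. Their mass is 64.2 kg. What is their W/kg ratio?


Power-to-weight = 404 W / 64.2 kg
= 6.293 W/kg

6.293 W/kg


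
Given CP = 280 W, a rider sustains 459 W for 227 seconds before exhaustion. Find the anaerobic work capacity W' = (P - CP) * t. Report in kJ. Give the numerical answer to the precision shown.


Excess power = 459 - 280 = 179 W
Work above CP = 179 * 227 = 40633 J
W' = 40.633 kJ

40.633 kJ


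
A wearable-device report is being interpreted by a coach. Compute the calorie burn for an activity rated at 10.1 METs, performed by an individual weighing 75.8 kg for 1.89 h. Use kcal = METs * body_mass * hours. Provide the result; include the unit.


Product of METs and mass = 10.1 * 75.8 = 765.58
Total kcal = 765.58 * 1.89 = 1446.95 kcal

1446.95 kcal


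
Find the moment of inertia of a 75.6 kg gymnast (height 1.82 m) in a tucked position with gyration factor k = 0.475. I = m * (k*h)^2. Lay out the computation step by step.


Radius of gyration = 0.475 * 1.82 = 0.8645 m
I = 75.6 * 0.8645^2
= 75.6 * 0.74736
= 56.5 kg*m^2

56.5 kg*m^2


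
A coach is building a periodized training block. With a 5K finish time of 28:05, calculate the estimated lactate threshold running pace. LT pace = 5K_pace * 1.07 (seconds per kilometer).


Race duration = 1685 s for 5 km
Average pace = 1685 / 5 = 337.0 s/km
LT pace = 337.0 * 1.07
= 360.59 s/km

360.59 s/km


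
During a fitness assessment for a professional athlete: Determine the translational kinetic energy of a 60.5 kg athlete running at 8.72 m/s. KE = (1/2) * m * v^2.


KE = 0.5 * m * v^2
= 0.5 * 60.5 * 8.72^2
= 0.5 * 60.5 * 76.0384
= 2300.16 J

2300.16 J


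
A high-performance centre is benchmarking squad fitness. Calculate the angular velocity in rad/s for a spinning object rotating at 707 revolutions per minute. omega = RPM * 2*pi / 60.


omega = RPM * 2*pi / 60
= 707 * 6.28318531 / 60
= 74.037 rad/s

74.037 rad/s


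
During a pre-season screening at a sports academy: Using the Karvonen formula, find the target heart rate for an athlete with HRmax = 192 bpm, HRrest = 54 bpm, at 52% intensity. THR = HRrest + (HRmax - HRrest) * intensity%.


HRR = 192 - 54 = 138
THR = 54 + 138 * 0.52
= 54 + 71.76
= 125.76 bpm

125.76 bpm


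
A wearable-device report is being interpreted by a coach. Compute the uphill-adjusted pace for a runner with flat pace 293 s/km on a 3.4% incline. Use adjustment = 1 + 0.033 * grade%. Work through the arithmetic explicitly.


Adjustment factor = 1 + 0.033 * 3.4 = 1.1122
Grade-adjusted pace = 293 * 1.1122 = 325.87 s/km

325.87 s/km


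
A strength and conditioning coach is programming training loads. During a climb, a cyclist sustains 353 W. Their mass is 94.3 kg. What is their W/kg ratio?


Power-to-weight = 353 W / 94.3 kg
= 3.743 W/kg

3.743 W/kg


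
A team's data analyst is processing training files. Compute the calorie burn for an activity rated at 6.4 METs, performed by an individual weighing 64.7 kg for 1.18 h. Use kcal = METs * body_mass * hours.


Product of METs and mass = 6.4 * 64.7 = 414.08
Total kcal = 414.08 * 1.18 = 488.61 kcal

488.61 kcal


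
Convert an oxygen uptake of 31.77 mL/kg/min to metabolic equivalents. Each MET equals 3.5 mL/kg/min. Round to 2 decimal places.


One MET = 3.5 mL/kg/min
Number of METs = 31.77 / 3.5
= 9.08 METs

9.08 METs


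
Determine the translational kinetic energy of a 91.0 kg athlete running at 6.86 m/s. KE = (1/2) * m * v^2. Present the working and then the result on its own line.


KE = 0.5 * m * v^2
= 0.5 * 91.0 * 6.86^2
= 0.5 * 91.0 * 47.0596
= 2141.21 J

2141.21 J


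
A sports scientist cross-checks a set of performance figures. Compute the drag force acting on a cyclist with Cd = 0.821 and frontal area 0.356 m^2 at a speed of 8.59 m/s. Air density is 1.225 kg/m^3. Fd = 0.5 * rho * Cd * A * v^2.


Step 1: v^2 = 73.7881
Step 2: Fd = 0.5 * 1.225 * 0.821 * 0.356 * 73.7881
= 13.209 N

13.209 N


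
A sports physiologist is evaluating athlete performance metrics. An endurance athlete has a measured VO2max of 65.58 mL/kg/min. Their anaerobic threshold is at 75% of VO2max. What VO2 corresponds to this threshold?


Anaerobic threshold VO2 = VO2max * 75%
= 65.58 * 0.75
= 49.19 mL/kg/min

49.19 mL/kg/min


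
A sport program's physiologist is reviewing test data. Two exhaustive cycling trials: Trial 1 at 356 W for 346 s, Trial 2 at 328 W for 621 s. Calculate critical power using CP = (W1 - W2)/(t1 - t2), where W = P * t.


W1 = 356 * 346 = 123176 J
W2 = 328 * 621 = 203688 J
CP = (123176 - 203688) / (346 - 621)
= -80512 / -275
= 292.77 W

292.77 W


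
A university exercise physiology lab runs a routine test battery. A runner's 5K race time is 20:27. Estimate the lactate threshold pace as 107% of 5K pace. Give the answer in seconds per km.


Total race time = 20*60 + 27 = 1227 seconds
5K pace = 1227 / 5 = 245.4 sec/km
LT pace = 245.4 * 1.07 = 262.58 sec/km

262.58 s/km


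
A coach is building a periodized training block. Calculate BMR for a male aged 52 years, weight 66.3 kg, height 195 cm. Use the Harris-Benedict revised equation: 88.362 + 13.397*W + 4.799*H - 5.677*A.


Substituting values:
W term = 13.397 * 66.3 = 888.2211
H term = 4.799 * 195 = 935.805
A term = 5.677 * 52 = 295.204
BMR = 1617.18 kcal/day

1617.18 kcal/day


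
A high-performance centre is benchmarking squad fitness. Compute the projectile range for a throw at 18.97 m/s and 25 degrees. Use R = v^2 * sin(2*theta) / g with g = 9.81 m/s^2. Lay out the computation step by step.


Two times the angle = 50 degrees
sin(50) = 0.766044
R = 359.8609 * 0.766044 / 9.81 = 28.101 m

28.101 m


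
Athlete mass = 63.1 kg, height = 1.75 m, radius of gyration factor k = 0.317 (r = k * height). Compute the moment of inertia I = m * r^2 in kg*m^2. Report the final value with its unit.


r = k * height = 0.317 * 1.75 = 0.55475 m
r^2 = 0.55475^2 = 0.307748
I = 63.1 * 0.307748 = 19.419 kg*m^2

19.419 kg*m^2


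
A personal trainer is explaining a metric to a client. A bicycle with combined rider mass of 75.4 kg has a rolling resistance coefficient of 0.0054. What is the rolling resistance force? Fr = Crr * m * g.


Fr = 0.0054 * 75.4 * 9.81
= 0.40716 * 9.81
= 3.994 N

3.994 N


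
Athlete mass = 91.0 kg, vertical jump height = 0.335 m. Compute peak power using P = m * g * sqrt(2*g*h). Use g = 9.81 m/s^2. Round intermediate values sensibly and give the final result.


sqrt(2 * 9.81 * 0.335) = sqrt(6.5727) = 2.563728 m/s
P = 91.0 * 9.81 * 2.563728
= 2288.67 W

2288.67 W


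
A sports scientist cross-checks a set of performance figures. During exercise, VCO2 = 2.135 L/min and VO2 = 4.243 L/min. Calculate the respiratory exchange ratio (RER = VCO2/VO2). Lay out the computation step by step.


RER = VCO2 / VO2
= 2.135 / 4.243
= 0.5032

0.5032


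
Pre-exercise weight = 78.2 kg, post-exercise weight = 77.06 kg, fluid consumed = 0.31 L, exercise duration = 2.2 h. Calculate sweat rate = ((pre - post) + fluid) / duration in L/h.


Weight loss = 78.2 - 77.06 = 1.14 kg (approx L)
Total sweat = 1.14 + 0.31 = 1.45 L
Sweat rate = 1.45 / 2.2 = 0.659 L/h

0.659 L/h


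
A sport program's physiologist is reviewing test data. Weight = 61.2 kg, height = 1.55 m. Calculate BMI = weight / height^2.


height^2 = 1.55^2 = 2.4025
BMI = 61.2 / 2.4025 = 25.47 kg/m^2

25.47 kg/m^2


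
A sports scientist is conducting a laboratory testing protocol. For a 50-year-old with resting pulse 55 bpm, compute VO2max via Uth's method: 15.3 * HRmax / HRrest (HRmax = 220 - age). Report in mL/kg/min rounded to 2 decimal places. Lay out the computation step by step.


Step 1: HRmax = 220 - 50 = 170 bpm
Step 2: Ratio = 170 / 55 = 3.0909
Step 3: VO2max = 15.3 * 3.0909 = 47.29 mL/kg/min

47.29 mL/kg/min


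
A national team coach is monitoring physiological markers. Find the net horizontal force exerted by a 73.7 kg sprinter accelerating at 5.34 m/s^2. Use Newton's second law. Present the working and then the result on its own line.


Newton's second law: F = m * a
F = 73.7 * 5.34 = 393.56 N

393.56 N


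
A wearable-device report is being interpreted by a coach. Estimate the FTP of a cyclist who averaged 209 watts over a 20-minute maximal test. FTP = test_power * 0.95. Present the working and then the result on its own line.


FTP = 209 * 0.95 = 198.55 W

198.55 W


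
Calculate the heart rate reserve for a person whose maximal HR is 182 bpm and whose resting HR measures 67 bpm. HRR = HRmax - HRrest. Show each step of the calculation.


HRmax = 182 bpm
HRrest = 67 bpm
HRR = 182 - 67 = 115 bpm

115 bpm


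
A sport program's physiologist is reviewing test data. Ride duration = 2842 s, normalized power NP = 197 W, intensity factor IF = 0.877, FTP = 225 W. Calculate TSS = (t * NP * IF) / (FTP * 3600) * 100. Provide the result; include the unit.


Numerator = 2842 * 197 * 0.877 = 491009.498
Denominator = 225 * 3600 = 810000
TSS = 491009.498 / 810000 * 100
= 60.62

60.62 TSS


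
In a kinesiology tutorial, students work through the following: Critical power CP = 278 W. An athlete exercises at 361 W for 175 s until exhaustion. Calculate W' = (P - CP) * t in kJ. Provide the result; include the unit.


P - CP = 361 - 278 = 83 W
W' = 83 * 175 = 14525 J
= 14525 / 1000 = 14.525 kJ

14.525 kJ


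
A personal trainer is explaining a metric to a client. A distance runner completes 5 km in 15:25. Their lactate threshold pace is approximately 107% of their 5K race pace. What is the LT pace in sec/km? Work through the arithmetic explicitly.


Convert to seconds: 15 min 25 s = 925 s
Pace per km = 925 / 5 = 185.0 s/km
LT pace = 185.0 * 1.07 = 197.95 s/km

197.95 s/km


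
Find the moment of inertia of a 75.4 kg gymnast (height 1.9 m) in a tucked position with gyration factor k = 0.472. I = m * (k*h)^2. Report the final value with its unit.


Radius of gyration = 0.472 * 1.9 = 0.8968 m
I = 75.4 * 0.8968^2
= 75.4 * 0.80425
= 60.64 kg*m^2

60.64 kg*m^2


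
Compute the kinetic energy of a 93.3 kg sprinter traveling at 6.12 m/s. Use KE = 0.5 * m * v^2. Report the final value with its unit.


Velocity squared = 37.4544
KE = 0.5 * 93.3 * 37.4544 = 1747.25 J

1747.25 J


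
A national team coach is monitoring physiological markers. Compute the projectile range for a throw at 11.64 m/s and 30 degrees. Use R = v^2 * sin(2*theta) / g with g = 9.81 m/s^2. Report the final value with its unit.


Two times the angle = 60 degrees
sin(60) = 0.866025
R = 135.4896 * 0.866025 / 9.81 = 11.961 m

11.961 m


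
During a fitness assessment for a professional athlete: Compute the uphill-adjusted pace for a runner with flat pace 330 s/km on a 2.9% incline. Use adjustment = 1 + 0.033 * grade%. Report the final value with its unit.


Adjustment factor = 1 + 0.033 * 2.9 = 1.0957
Grade-adjusted pace = 330 * 1.0957 = 361.58 s/km

361.58 s/km


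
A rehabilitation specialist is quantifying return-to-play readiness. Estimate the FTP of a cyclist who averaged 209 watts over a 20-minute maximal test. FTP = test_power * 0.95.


FTP = 209 * 0.95 = 198.55 W

198.55 W


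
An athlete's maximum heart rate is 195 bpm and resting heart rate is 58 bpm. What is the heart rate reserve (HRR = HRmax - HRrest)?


HRR = HRmax - HRrest
= 195 - 58
= 137 bpm

137 bpm


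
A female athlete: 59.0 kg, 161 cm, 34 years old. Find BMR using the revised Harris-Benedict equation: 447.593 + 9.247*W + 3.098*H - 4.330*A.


Intercept = 447.593
Weight contribution = 9.247 * 59.0 = 545.573
Height contribution = 3.098 * 161 = 498.778
Age contribution = 4.33 * 34 = 147.22
BMR = 447.593 + 545.573 + 498.778 - 147.22
= 1344.72 kcal/day

1344.72 kcal/day


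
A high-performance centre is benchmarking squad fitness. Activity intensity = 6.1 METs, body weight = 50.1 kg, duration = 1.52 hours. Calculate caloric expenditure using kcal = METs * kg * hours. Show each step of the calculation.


kcal = 6.1 * 50.1 * 1.52
= 305.61 * 1.52
= 464.53 kcal

464.53 kcal


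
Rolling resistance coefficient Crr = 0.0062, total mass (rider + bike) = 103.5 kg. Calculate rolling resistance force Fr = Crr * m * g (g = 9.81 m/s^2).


Fr = Crr * m * g
= 0.0062 * 103.5 * 9.81
= 6.295 N

6.295 N


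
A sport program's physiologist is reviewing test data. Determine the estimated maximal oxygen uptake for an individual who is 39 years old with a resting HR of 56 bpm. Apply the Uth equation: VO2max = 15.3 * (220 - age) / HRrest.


HRmax = 220 - 39 = 181
VO2max = 15.3 * (181 / 56)
= 15.3 * 3.2321
= 49.45 mL/kg/min

49.45 mL/kg/min


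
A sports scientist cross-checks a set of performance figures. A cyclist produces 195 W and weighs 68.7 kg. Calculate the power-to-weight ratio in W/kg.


P/W = power / mass
= 195 / 68.7
= 2.838 W/kg

2.838 W/kg


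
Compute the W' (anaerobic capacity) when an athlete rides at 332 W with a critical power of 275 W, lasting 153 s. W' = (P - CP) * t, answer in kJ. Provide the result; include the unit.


Above-CP power = 57 W
Duration = 153 s
W' = 57 * 153 = 8721 J
Convert: 8721 / 1000 = 8.721 kJ

8.721 kJ


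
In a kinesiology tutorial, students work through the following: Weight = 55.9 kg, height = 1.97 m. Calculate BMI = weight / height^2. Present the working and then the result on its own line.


height^2 = 1.97^2 = 3.8809
BMI = 55.9 / 3.8809 = 14.4 kg/m^2

14.4 kg/m^2


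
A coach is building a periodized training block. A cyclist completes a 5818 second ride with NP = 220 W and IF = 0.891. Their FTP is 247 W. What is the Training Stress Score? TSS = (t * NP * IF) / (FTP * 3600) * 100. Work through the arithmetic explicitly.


t * NP * IF = 5818 * 220 * 0.891 = 1140444.36
FTP * 3600 = 889200
TSS = (1140444.36 / 889200) * 100 = 128.26

128.26 TSS


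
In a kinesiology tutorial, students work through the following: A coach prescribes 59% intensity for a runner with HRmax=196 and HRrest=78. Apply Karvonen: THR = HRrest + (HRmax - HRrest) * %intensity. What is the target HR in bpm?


Heart rate reserve = 196 - 78 = 118
Intensity fraction = 59 / 100 = 0.59
THR = 78 + 118 * 0.59 = 147.62 bpm

147.62 bpm


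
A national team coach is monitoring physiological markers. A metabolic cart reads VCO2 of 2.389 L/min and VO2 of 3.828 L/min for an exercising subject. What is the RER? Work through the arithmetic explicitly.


RER = VCO2 / VO2 = 2.389 / 3.828 = 0.6241

0.6241


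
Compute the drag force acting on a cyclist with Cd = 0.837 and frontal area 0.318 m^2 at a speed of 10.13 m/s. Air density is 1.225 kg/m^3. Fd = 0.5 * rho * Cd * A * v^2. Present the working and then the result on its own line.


Step 1: v^2 = 102.6169
Step 2: Fd = 0.5 * 1.225 * 0.837 * 0.318 * 102.6169
= 16.729 N

16.729 N


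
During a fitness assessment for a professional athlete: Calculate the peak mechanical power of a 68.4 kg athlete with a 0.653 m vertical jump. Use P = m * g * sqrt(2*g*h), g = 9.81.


First, sqrt(2gh) = sqrt(2 * 9.81 * 0.653)
= sqrt(12.81186) = 3.579366 m/s
Power = 68.4 * 9.81 * 3.579366 = 2401.77 W

2401.77 W


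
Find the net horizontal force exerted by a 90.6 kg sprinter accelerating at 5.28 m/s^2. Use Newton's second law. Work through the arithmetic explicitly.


Newton's second law: F = m * a
F = 90.6 * 5.28 = 478.37 N

478.37 N


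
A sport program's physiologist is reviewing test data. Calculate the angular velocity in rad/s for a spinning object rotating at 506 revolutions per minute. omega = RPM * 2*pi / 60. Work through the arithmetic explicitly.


omega = RPM * 2*pi / 60
= 506 * 6.28318531 / 60
= 52.988 rad/s

52.988 rad/s


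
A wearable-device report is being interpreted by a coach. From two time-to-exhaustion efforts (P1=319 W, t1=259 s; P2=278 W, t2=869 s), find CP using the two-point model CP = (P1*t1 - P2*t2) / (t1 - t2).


Work in trial 1 = 82621 J
Work in trial 2 = 241582 J
Delta work = -158961 J
Delta time = -610 s
CP = -158961 / -610 = 260.59 W

260.59 W


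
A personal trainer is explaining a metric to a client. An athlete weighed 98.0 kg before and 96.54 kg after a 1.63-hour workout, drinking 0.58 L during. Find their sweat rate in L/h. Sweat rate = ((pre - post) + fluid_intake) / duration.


Body mass change = 1.46 kg
Total sweat loss = 1.46 + 0.58 = 2.04 L
Rate = 2.04 / 1.63 = 1.252 L/h

1.252 L/h


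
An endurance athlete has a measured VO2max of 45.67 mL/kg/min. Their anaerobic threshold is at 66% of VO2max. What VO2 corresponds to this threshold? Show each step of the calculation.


Anaerobic threshold VO2 = VO2max * 66%
= 45.67 * 0.66
= 30.14 mL/kg/min

30.14 mL/kg/min


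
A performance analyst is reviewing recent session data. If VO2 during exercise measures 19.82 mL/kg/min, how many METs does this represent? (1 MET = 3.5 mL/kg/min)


METs = VO2 / 3.5 = 19.82 / 3.5 = 5.66

5.66 METs


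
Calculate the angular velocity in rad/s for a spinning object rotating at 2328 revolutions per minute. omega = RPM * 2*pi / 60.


omega = RPM * 2*pi / 60
= 2328 * 6.28318531 / 60
= 243.788 rad/s

243.788 rad/s


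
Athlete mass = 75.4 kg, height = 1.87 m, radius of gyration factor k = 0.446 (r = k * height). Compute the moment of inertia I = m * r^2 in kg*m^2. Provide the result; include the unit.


r = k * height = 0.446 * 1.87 = 0.83402 m
r^2 = 0.83402^2 = 0.695589
I = 75.4 * 0.695589 = 52.447 kg*m^2

52.447 kg*m^2


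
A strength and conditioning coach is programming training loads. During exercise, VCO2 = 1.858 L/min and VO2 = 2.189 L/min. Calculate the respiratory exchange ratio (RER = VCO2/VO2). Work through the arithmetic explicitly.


RER = VCO2 / VO2
= 1.858 / 2.189
= 0.8488

0.8488


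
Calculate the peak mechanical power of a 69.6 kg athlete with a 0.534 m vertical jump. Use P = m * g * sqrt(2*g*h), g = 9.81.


First, sqrt(2gh) = sqrt(2 * 9.81 * 0.534)
= sqrt(10.47708) = 3.236832 m/s
Power = 69.6 * 9.81 * 3.236832 = 2210.03 W

2210.03 W


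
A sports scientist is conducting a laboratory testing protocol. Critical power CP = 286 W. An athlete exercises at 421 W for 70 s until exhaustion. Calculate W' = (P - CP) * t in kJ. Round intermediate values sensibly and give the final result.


P - CP = 421 - 286 = 135 W
W' = 135 * 70 = 9450 J
= 9450 / 1000 = 9.45 kJ

9.45 kJ


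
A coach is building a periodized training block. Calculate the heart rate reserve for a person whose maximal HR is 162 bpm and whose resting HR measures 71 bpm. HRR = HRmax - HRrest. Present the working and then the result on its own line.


HRmax = 162 bpm
HRrest = 71 bpm
HRR = 162 - 71 = 91 bpm

91 bpm


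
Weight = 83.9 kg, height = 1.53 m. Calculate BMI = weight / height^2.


height^2 = 1.53^2 = 2.3409
BMI = 83.9 / 2.3409 = 35.84 kg/m^2

35.84 kg/m^2


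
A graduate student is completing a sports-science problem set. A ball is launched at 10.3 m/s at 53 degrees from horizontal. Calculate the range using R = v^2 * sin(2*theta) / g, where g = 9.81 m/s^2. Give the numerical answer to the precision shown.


sin(2 * 53) = sin(106) = 0.961262
v^2 = 10.3^2 = 106.09
R = 106.09 * 0.961262 / 9.81
= 10.396 m

10.396 m


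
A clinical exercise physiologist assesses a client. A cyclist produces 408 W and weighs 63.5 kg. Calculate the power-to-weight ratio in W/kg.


P/W = power / mass
= 408 / 63.5
= 6.425 W/kg

6.425 W/kg


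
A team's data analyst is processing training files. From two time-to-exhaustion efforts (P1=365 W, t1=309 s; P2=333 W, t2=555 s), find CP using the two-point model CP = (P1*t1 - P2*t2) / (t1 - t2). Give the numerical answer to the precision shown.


Work in trial 1 = 112785 J
Work in trial 2 = 184815 J
Delta work = -72030 J
Delta time = -246 s
CP = -72030 / -246 = 292.8 W

292.8 W


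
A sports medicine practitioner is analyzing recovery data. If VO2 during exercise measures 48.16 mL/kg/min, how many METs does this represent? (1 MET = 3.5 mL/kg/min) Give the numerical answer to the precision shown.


METs = VO2 / 3.5 = 48.16 / 3.5 = 13.76

13.76 METs


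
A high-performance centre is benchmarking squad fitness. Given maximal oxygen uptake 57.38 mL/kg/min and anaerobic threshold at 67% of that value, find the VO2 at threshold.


Percentage as decimal = 0.67
VO2 at AT = 57.38 * 0.67 = 38.44 mL/kg/min

38.44 mL/kg/min


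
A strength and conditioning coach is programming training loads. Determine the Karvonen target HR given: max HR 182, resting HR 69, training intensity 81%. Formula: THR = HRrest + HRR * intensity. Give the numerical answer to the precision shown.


HRR = HRmax - HRrest = 182 - 69 = 113
THR = 69 + 113 * 0.81
= 160.53 bpm

160.53 bpm


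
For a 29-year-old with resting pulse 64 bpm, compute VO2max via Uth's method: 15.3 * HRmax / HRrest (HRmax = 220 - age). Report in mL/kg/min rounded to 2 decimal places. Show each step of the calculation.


Step 1: HRmax = 220 - 29 = 191 bpm
Step 2: Ratio = 191 / 64 = 2.9844
Step 3: VO2max = 15.3 * 2.9844 = 45.66 mL/kg/min

45.66 mL/kg/min


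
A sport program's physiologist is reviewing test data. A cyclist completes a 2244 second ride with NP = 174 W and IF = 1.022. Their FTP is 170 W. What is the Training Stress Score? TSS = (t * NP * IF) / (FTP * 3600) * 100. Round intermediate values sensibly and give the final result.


t * NP * IF = 2244 * 174 * 1.022 = 399046.032
FTP * 3600 = 612000
TSS = (399046.032 / 612000) * 100 = 65.2

65.2 TSS


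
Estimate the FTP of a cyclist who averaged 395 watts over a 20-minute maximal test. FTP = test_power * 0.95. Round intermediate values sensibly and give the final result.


FTP = 395 * 0.95 = 375.25 W

375.25 W


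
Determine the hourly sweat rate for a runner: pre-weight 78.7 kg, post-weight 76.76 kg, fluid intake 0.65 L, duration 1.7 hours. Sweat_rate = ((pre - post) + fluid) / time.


Mass lost = 78.7 - 76.76 = 1.94 kg
Add fluid consumed: 1.94 + 0.65 = 2.59 L total sweat
Sweat rate = 2.59 / 1.7 = 1.524 L/h

1.524 L/h


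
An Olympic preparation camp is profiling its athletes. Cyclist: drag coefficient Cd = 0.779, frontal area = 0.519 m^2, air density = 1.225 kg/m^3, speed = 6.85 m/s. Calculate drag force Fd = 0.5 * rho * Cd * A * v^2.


v^2 = 6.85^2 = 46.9225
Fd = 0.5 * 1.225 * 0.779 * 0.519 * 46.9225
= 11.62 N

11.62 N


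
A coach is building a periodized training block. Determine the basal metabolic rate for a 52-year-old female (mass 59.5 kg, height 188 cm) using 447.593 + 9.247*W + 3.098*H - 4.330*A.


BMR = 447.593 + 9.247*59.5 + 3.098*188 - 4.330*52
= 1355.05 kcal/day

1355.05 kcal/day


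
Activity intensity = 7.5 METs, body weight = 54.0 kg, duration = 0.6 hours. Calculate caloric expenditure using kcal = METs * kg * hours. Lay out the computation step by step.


kcal = 7.5 * 54.0 * 0.6
= 405.0 * 0.6
= 243.0 kcal

243.0 kcal


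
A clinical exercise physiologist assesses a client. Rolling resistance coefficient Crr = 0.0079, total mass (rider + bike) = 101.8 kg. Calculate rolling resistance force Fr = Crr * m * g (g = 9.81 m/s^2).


Fr = Crr * m * g
= 0.0079 * 101.8 * 9.81
= 7.889 N

7.889 N


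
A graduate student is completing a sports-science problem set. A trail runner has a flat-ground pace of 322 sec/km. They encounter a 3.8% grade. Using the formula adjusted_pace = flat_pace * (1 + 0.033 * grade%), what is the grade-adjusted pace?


Grade factor = 1 + 0.033 * 3.8 = 1.1254
Adjusted = 322 * 1.1254 = 362.38 sec/km

362.38 s/km


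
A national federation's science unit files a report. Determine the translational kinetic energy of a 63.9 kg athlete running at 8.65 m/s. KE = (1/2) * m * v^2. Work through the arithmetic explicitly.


KE = 0.5 * m * v^2
= 0.5 * 63.9 * 8.65^2
= 0.5 * 63.9 * 74.8225
= 2390.58 J

2390.58 J


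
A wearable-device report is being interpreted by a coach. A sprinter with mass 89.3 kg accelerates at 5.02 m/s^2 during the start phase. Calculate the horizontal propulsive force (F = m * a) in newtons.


F = m * a
= 89.3 * 5.02
= 448.29 N

448.29 N


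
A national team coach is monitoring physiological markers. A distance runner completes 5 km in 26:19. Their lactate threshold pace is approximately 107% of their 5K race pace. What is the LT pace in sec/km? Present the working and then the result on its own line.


Convert to seconds: 26 min 19 s = 1579 s
Pace per km = 1579 / 5 = 315.8 s/km
LT pace = 315.8 * 1.07 = 337.91 s/km

337.91 s/km


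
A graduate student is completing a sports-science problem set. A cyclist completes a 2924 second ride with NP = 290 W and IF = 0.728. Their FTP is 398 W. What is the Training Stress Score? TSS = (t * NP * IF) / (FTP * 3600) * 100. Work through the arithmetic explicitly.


t * NP * IF = 2924 * 290 * 0.728 = 617314.88
FTP * 3600 = 1432800
TSS = (617314.88 / 1432800) * 100 = 43.08

43.08 TSS


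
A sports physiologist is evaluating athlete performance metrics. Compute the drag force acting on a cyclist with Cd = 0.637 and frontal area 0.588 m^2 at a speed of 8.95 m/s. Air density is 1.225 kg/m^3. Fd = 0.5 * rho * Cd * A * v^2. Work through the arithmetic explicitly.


Step 1: v^2 = 80.1025
Step 2: Fd = 0.5 * 1.225 * 0.637 * 0.588 * 80.1025
= 18.377 N

18.377 N


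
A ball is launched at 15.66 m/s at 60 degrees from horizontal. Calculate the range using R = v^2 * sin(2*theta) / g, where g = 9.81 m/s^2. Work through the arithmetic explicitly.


sin(2 * 60) = sin(120) = 0.866025
v^2 = 15.66^2 = 245.2356
R = 245.2356 * 0.866025 / 9.81
= 21.649 m

21.649 m


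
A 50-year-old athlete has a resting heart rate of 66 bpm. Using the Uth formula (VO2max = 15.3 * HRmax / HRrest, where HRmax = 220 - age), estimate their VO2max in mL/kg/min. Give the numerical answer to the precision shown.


HRmax = 220 - 50 = 170 bpm
Ratio = HRmax / HRrest = 170 / 66 = 2.5758
VO2max = 15.3 * 2.5758 = 39.41 mL/kg/min

39.41 mL/kg/min


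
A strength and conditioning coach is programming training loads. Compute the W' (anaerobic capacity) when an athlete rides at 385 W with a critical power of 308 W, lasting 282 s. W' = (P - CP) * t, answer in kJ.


Above-CP power = 77 W
Duration = 282 s
W' = 77 * 282 = 21714 J
Convert: 21714 / 1000 = 21.714 kJ

21.714 kJ


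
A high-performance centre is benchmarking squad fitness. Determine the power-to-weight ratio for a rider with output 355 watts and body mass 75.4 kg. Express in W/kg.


P/W = 355 / 75.4 = 4.708 W/kg

4.708 W/kg


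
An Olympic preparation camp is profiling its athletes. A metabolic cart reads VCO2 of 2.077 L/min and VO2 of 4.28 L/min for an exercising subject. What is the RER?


RER = VCO2 / VO2 = 2.077 / 4.28 = 0.4853

0.4853


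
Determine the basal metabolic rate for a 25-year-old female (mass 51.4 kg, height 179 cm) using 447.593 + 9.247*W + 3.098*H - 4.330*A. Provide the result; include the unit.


BMR = 447.593 + 9.247*51.4 + 3.098*179 - 4.330*25
= 1369.18 kcal/day

1369.18 kcal/day


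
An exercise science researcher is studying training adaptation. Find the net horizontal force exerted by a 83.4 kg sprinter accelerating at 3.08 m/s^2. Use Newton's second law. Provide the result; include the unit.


Newton's second law: F = m * a
F = 83.4 * 3.08 = 256.87 N

256.87 N


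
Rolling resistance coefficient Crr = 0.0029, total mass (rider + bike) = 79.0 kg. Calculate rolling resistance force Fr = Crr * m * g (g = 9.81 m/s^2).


Fr = Crr * m * g
= 0.0029 * 79.0 * 9.81
= 2.247 N

2.247 N


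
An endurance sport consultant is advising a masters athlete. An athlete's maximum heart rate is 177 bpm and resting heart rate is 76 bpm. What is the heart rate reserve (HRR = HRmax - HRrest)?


HRR = HRmax - HRrest
= 177 - 76
= 101 bpm

101 bpm


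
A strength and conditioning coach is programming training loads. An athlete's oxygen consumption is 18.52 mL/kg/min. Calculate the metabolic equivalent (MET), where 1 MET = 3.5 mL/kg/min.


MET = VO2 / 3.5
= 18.52 / 3.5
= 5.29 METs

5.29 METs


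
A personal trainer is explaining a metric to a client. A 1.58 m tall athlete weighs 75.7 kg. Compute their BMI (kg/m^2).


height^2 = 2.4964 m^2
BMI = 75.7 / 2.4964 = 30.32 kg/m^2

30.32 kg/m^2


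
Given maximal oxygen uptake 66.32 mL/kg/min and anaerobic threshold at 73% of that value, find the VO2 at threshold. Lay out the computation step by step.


Percentage as decimal = 0.73
VO2 at AT = 66.32 * 0.73 = 48.41 mL/kg/min

48.41 mL/kg/min


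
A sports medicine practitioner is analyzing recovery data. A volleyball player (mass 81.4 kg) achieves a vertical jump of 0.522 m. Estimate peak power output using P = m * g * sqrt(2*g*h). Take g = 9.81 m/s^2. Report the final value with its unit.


2 * g * h = 2 * 9.81 * 0.522 = 10.24164
sqrt(10.24164) = 3.200256 m/s
P = 81.4 * 9.81 * 3.200256 = 2555.51 W

2555.51 W


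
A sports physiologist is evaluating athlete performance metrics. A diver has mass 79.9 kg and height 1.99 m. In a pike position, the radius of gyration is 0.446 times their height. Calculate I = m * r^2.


r = 0.446 * 1.99 = 0.88754 m
I = m * r^2 = 79.9 * 0.787727 = 62.939 kg*m^2

62.939 kg*m^2


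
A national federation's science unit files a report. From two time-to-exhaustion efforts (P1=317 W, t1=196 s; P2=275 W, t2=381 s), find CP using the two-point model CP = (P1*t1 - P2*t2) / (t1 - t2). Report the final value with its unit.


Work in trial 1 = 62132 J
Work in trial 2 = 104775 J
Delta work = -42643 J
Delta time = -185 s
CP = -42643 / -185 = 230.5 W

230.5 W


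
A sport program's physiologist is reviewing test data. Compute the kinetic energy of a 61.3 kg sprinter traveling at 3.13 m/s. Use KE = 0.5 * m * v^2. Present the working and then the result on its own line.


Velocity squared = 9.7969
KE = 0.5 * 61.3 * 9.7969 = 300.27 J

300.27 J


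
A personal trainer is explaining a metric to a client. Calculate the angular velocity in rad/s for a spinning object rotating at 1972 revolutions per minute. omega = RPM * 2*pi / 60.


omega = RPM * 2*pi / 60
= 1972 * 6.28318531 / 60
= 206.507 rad/s

206.507 rad/s


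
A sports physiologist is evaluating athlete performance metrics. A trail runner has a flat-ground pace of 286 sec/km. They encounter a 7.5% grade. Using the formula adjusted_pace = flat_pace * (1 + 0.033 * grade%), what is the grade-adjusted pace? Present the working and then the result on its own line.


Grade factor = 1 + 0.033 * 7.5 = 1.2475
Adjusted = 286 * 1.2475 = 356.79 sec/km

356.79 s/km


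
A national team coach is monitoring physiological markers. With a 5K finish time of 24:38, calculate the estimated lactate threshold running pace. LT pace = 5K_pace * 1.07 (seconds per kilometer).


Race duration = 1478 s for 5 km
Average pace = 1478 / 5 = 295.6 s/km
LT pace = 295.6 * 1.07
= 316.29 s/km

316.29 s/km


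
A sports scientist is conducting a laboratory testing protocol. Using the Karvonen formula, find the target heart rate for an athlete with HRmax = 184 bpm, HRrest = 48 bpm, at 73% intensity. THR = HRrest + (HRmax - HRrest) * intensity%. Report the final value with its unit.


HRR = 184 - 48 = 136
THR = 48 + 136 * 0.73
= 48 + 99.28
= 147.28 bpm

147.28 bpm


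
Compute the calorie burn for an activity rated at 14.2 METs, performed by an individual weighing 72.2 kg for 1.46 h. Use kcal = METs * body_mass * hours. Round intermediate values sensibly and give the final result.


Product of METs and mass = 14.2 * 72.2 = 1025.24
Total kcal = 1025.24 * 1.46 = 1496.85 kcal

1496.85 kcal


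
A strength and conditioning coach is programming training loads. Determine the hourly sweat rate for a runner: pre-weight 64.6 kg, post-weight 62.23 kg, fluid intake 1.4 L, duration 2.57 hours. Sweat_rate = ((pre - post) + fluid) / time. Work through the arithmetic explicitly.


Mass lost = 64.6 - 62.23 = 2.37 kg
Add fluid consumed: 2.37 + 1.4 = 3.77 L total sweat
Sweat rate = 3.77 / 2.57 = 1.467 L/h

1.467 L/h


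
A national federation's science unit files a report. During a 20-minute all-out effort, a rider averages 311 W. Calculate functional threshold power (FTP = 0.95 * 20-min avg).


FTP = 0.95 * 311
= 295.45 W

295.45 W


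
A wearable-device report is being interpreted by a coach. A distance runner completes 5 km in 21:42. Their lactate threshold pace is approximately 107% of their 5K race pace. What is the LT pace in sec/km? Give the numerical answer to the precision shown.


Convert to seconds: 21 min 42 s = 1302 s
Pace per km = 1302 / 5 = 260.4 s/km
LT pace = 260.4 * 1.07 = 278.63 s/km

278.63 s/km


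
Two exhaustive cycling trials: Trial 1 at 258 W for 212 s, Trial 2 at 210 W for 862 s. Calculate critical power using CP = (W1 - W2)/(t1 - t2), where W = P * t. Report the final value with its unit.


W1 = 258 * 212 = 54696 J
W2 = 210 * 862 = 181020 J
CP = (54696 - 181020) / (212 - 862)
= -126324 / -650
= 194.34 W

194.34 W


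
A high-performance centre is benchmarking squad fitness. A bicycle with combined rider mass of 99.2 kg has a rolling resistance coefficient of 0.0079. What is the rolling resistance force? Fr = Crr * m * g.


Fr = 0.0079 * 99.2 * 9.81
= 0.78368 * 9.81
= 7.688 N

7.688 N


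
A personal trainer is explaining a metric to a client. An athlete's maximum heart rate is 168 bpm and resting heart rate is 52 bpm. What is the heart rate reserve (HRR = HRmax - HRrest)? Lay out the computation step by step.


HRR = HRmax - HRrest
= 168 - 52
= 116 bpm

116 bpm


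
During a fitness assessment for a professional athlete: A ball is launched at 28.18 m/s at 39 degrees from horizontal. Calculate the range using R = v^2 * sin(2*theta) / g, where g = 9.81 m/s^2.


sin(2 * 39) = sin(78) = 0.978148
v^2 = 28.18^2 = 794.1124
R = 794.1124 * 0.978148 / 9.81
= 79.18 m

79.18 m


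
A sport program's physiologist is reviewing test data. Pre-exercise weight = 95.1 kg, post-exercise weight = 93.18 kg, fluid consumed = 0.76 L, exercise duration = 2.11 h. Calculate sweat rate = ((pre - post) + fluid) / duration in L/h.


Weight loss = 95.1 - 93.18 = 1.92 kg (approx L)
Total sweat = 1.92 + 0.76 = 2.68 L
Sweat rate = 2.68 / 2.11 = 1.27 L/h

1.27 L/h


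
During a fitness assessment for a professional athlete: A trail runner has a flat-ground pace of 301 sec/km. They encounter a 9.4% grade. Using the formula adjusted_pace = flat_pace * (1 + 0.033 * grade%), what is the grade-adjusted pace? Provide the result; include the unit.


Grade factor = 1 + 0.033 * 9.4 = 1.3102
Adjusted = 301 * 1.3102 = 394.37 sec/km

394.37 s/km


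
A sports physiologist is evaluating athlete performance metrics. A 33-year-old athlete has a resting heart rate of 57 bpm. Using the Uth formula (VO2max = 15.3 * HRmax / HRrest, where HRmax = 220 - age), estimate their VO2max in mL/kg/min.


HRmax = 220 - 33 = 187 bpm
Ratio = HRmax / HRrest = 187 / 57 = 3.2807
VO2max = 15.3 * 3.2807 = 50.19 mL/kg/min

50.19 mL/kg/min


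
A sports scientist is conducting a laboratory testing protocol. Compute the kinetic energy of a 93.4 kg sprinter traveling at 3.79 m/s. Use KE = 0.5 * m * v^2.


Velocity squared = 14.3641
KE = 0.5 * 93.4 * 14.3641 = 670.8 J

670.8 J


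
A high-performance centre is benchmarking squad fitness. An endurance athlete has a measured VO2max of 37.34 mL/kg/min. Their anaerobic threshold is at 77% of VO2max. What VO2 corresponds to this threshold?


Anaerobic threshold VO2 = VO2max * 77%
= 37.34 * 0.77
= 28.75 mL/kg/min

28.75 mL/kg/min
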